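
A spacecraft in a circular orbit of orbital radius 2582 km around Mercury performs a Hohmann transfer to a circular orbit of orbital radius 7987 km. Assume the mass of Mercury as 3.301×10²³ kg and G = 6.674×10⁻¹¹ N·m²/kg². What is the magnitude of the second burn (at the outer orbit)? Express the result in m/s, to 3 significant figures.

Δv ≈ 500 m/s

μ = GM = 6.674×10⁻¹¹ × 3.301×10²³ = 2.203×10¹³ m³/s².
r₁ = 2582 km = 2.582×10⁶ m.
r₂ = 7987 km = 7.987×10⁶ m.
Transfer ellipse a_t = (r₁ + r₂)/2 = 5.284×10⁶ m.
At r₁: circular v_c1 = √(μ/r₁) = 2921 m/s; transfer-periherm v_p = √[μ(2/r₁ − 1/a_t)] = 3591 m/s.
At r₂: circular v_c2 = √(μ/r₂) = 1661 m/s; transfer-apoherm v_a = √[μ(2/r₂ − 1/a_t)] = 1161 m/s.
Δv₂ = v_c2 − v_a = 499.9 m/s.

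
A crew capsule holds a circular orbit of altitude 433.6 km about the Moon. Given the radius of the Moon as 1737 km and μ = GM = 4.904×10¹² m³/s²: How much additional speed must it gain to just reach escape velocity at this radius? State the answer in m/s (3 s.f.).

Δv ≈ 623 m/s

r = 1737 + 433.6 = 2170.6 km = 2.1706×10⁶ m.
Circular speed v_c = √(μ/r) = 1503 m/s.
Escape speed v_esc = √(2μ/r) = √2 × v_c = 2126 m/s.
Δv = v_esc − v_c = 622.6 m/s.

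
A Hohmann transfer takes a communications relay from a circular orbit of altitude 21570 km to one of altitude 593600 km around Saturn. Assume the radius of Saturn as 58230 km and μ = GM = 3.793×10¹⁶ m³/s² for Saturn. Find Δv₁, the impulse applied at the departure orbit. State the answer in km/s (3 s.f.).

Δv ≈ 7.30 km/s

r₁ = 58230 + 21570 = 79800 km = 7.9800×10⁷ m.
r₂ = 58230 + 593600 = 651830 km = 6.5183×10⁸ m.
Transfer ellipse a_t = (r₁ + r₂)/2 = 3.658×10⁸ m.
At r₁: circular v_c1 = √(μ/r₁) = 21800 m/s; transfer-perikrone v_p = √[μ(2/r₁ − 1/a_t)] = 29100 m/s.
Δv₁ = v_p − v_c1 = 7301 m/s.
= 7.301 km/s.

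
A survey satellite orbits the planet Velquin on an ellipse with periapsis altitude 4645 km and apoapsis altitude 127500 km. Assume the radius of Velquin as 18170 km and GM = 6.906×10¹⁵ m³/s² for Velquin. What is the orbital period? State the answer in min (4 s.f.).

r_p = 18170 + 4645 = 22815 km = 2.2815×10⁷ m.
r_a = 18170 + 127500 = 145670 km = 1.4567×10⁸ m.
Semi-major axis a = (r_p + r_a)/2 = (22815 + 1.4567×10⁵)/2 = 84242 km = 8.424×10⁷ m.
By Kepler's third law T = 2π√(a³/μ) = 2π × 9.304×10³ = 5.846×10⁴ s.
= 974.3 min.

T ≈ 974.3 min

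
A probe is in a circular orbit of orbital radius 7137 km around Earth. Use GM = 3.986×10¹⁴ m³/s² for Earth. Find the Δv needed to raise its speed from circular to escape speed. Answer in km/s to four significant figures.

r = 7137 km = 7.137×10⁶ m.
Circular speed v_c = √(μ/r) = 7473 m/s.
Escape speed v_esc = √(2μ/r) = √2 × v_c = 10570 m/s.
Δv = v_esc − v_c = 3096 m/s = 3.096 km/s.

Δv ≈ 3.096 km/s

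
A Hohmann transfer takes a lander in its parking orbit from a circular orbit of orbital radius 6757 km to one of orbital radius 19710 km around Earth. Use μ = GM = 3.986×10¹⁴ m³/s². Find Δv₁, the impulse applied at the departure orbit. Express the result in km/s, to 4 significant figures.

Δv ≈ 1.693 km/s

r₁ = 6757 km = 6.757×10⁶ m.
r₂ = 19710 km = 1.971×10⁷ m.
Transfer ellipse a_t = (r₁ + r₂)/2 = 1.323×10⁷ m.
At r₁: circular v_c1 = √(μ/r₁) = 7681 m/s; transfer-perigee v_p = √[μ(2/r₁ − 1/a_t)] = 9373 m/s.
Δv₁ = v_p − v_c1 = 1693 m/s.
= 1.693 km/s.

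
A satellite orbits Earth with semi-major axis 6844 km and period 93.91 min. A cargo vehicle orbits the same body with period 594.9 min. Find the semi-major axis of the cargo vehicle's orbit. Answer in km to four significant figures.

a₂ ≈ 23430 km

Kepler's third law: a³ ∝ T², so a₂ = a₁ (T₂/T₁)^(2/3).
T₂/T₁ = 6.335, (T₂/T₁)^(2/3) = 3.424.
a₂ = 6844 × 3.424 = 23430 km.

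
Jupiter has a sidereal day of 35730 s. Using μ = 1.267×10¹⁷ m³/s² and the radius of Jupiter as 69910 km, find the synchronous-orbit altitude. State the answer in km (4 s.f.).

h_sync ≈ 90110 km

A synchronous orbit has period T, so by Kepler's third law a = (μT²/4π²)^(1/3).
μT²/4π² = 1.267×10¹⁷ × (3.573×10⁴)² / 39.48 = 4.097×10²⁴ m³.
a = 1.600×10⁸ m = 1.6002×10⁵ km.
Altitude h = a − R = 1.6002×10⁵ − 69910 = 90105 km.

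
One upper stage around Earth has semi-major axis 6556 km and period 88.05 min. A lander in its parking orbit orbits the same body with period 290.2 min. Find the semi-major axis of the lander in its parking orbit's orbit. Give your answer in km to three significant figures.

a₂ ≈ 14500 km

Kepler's third law: a³ ∝ T², so a₂ = a₁ (T₂/T₁)^(2/3).
T₂/T₁ = 3.296, (T₂/T₁)^(2/3) = 2.215.
a₂ = 6556 × 2.215 = 14520 km.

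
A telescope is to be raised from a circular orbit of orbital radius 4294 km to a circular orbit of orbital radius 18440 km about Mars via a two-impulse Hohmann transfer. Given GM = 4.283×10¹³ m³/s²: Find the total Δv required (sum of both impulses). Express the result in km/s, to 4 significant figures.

Δv_total ≈ 1.452 km/s

r₁ = 4294 km = 4.294×10⁶ m.
r₂ = 18440 km = 1.844×10⁷ m.
Transfer ellipse a_t = (r₁ + r₂)/2 = 1.137×10⁷ m.
At r₁: circular v_c1 = √(μ/r₁) = 3158 m/s; transfer-periapsis v_p = √[μ(2/r₁ − 1/a_t)] = 4023 m/s.
Δv₁ = v_p − v_c1 = 864.3 m/s.
At r₂: circular v_c2 = √(μ/r₂) = 1524 m/s; transfer-apoapsis v_a = √[μ(2/r₂ − 1/a_t)] = 936.7 m/s.
Δv₂ = v_c2 − v_a = 587.3 m/s.
Total Δv = Δv₁ + Δv₂ = 1452 m/s = 1.452 km/s.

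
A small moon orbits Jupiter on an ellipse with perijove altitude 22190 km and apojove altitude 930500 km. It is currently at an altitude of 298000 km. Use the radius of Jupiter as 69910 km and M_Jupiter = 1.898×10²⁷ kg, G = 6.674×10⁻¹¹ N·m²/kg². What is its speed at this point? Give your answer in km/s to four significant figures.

μ = GM = 6.674×10⁻¹¹ × 1.898×10²⁷ = 1.267×10¹⁷ m³/s².
r_p = 69910 + 22190 = 92100 km = 9.2100×10⁷ m.
r_a = 69910 + 930500 = 1000400 km = 1.0004×10⁹ m.
r = 69910 + 298000 = 3.6791×10⁵ km = 3.679×10⁸ m.
Semi-major axis a = (r_p + r_a)/2 = 5.4626×10⁵ km = 5.463×10⁸ m.
Vis-viva: v² = μ(2/r − 1/a) = 1.267×10¹⁷ × (5.436×10⁻⁹ − 1.831×10⁻⁹) = 4.567×10⁸ m²/s².
v = 21370 m/s = 21.37 km/s.

v ≈ 21.37 km/s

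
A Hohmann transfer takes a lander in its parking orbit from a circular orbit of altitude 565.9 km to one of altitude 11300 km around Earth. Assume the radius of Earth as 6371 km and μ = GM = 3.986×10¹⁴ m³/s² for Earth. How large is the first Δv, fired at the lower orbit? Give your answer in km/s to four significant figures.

r₁ = 6371 + 565.9 = 6936.9 km = 6.9369×10⁶ m.
r₂ = 6371 + 11300 = 17671 km = 1.7671×10⁷ m.
Transfer ellipse a_t = (r₁ + r₂)/2 = 1.230×10⁷ m.
At r₁: circular v_c1 = √(μ/r₁) = 7580 m/s; transfer-perigee v_p = √[μ(2/r₁ − 1/a_t)] = 9084 m/s.
Δv₁ = v_p − v_c1 = 1504 m/s.
= 1.504 km/s.

Δv ≈ 1.504 km/s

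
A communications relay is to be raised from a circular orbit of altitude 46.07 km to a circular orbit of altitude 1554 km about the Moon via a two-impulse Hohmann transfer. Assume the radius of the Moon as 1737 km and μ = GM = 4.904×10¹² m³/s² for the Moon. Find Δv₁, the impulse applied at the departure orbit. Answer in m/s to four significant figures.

r₁ = 1737 + 46.07 = 1783.1 km = 1.7831×10⁶ m.
r₂ = 1737 + 1554 = 3291.0 km = 3.2910×10⁶ m.
Transfer ellipse a_t = (r₁ + r₂)/2 = 2.537×10⁶ m.
At r₁: circular v_c1 = √(μ/r₁) = 1658 m/s; transfer-perilune v_p = √[μ(2/r₁ − 1/a_t)] = 1889 m/s.
Δv₁ = v_p − v_c1 = 230.4 m/s.

Δv ≈ 230.4 m/s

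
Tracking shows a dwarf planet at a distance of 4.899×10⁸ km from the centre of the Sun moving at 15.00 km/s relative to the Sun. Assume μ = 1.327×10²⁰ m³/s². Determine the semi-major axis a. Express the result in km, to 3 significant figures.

a ≈ 4.19×10⁸ km

r = 4.899×10¹¹ m.
Specific orbital energy ε = v²/2 − μ/r = (15000)²/2 − 1.327×10²⁰/4.899×10¹¹ = -1.584×10⁸ J/kg.
Since ε = −μ/(2a), a = −μ/(2ε) = 4.190×10¹¹ m = 4.1895×10⁸ km.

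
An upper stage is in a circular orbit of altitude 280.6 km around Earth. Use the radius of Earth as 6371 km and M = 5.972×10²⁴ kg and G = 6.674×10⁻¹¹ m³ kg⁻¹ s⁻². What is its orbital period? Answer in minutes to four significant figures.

T ≈ 89.98 minutes

μ = GM = 6.674×10⁻¹¹ × 5.972×10²⁴ = 3.986×10¹⁴ m³/s².
r = 6371 + 280.6 = 6651.6 km = 6.6516×10⁶ m.
Kepler's third law: T = 2π√(r³/μ) = 2π√((6.652×10⁶)³ / 3.986×10¹⁴).
r³/μ = 7.384×10⁵ s², so T = 2π × 8.593×10² = 5.399×10³ s.
Converting: 5.399×10³ s ÷ 60.00 = 89.98 minutes.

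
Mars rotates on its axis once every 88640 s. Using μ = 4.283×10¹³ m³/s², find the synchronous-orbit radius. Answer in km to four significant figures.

r_sync ≈ 20430 km

A synchronous orbit has period T, so by Kepler's third law a = (μT²/4π²)^(1/3).
μT²/4π² = 4.283×10¹³ × (8.864×10⁴)² / 39.48 = 8.524×10²¹ m³.
a = 2.043×10⁷ m = 20428 km.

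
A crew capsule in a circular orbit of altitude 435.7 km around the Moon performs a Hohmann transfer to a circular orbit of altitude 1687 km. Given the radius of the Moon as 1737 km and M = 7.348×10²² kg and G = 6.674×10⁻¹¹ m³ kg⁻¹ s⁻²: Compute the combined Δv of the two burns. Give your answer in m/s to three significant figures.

μ = GM = 6.674×10⁻¹¹ × 7.348×10²² = 4.904×10¹² m³/s².
r₁ = 1737 + 435.7 = 2172.7 km = 2.1727×10⁶ m.
r₂ = 1737 + 1687 = 3424.0 km = 3.4240×10⁶ m.
Transfer ellipse a_t = (r₁ + r₂)/2 = 2.798×10⁶ m.
At r₁: circular v_c1 = √(μ/r₁) = 1502 m/s; transfer-perilune v_p = √[μ(2/r₁ − 1/a_t)] = 1662 m/s.
Δv₁ = v_p − v_c1 = 159.5 m/s.
At r₂: circular v_c2 = √(μ/r₂) = 1197 m/s; transfer-apolune v_a = √[μ(2/r₂ − 1/a_t)] = 1055 m/s.
Δv₂ = v_c2 − v_a = 142.2 m/s.
Total Δv = Δv₁ + Δv₂ = 301.7 m/s.

Δv_total ≈ 302 m/s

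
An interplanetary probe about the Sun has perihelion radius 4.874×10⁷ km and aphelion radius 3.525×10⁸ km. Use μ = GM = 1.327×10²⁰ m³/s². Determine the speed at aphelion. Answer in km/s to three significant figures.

Semi-major axis a = (r_p + r_a)/2 = 2.0062×10⁸ km = 2.006×10¹¹ m.
Vis-viva: v² = μ(2/r − 1/a) = 1.327×10²⁰ × (5.674×10⁻¹² − 4.985×10⁻¹²) = 9.146×10⁷ m²/s².
v = 9563 m/s = 9.563 km/s.

v ≈ 9.56 km/s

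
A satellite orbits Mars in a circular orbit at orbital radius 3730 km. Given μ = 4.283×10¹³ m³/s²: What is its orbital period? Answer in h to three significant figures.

r = 3730 km = 3.730×10⁶ m.
Kepler's third law: T = 2π√(r³/μ) = 2π√((3.730×10⁶)³ / 4.283×10¹³).
r³/μ = 1.212×10⁶ s², so T = 2π × 1.101×10³ = 6.916×10³ s.
Converting: 6.916×10³ s ÷ 3600 = 1.921 h.

T ≈ 1.92 h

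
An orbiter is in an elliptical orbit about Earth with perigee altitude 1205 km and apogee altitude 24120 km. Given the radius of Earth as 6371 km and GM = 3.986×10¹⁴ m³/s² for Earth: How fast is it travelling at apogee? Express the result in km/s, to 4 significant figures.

v ≈ 2.281 km/s

r_p = 6371 + 1205 = 7576.0 km = 7.5760×10⁶ m.
r_a = 6371 + 24120 = 30491 km = 3.0491×10⁷ m.
Semi-major axis a = (r_p + r_a)/2 = 19034 km = 1.903×10⁷ m.
Vis-viva: v² = μ(2/r − 1/a) = 3.986×10¹⁴ × (6.559×10⁻⁸ − 5.254×10⁻⁸) = 5.203×10⁶ m²/s².
v = 2281 m/s = 2.281 km/s.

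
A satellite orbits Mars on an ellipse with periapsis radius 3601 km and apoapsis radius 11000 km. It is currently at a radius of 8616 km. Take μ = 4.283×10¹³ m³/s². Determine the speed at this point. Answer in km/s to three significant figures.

v ≈ 2.02 km/s

Semi-major axis a = (r_p + r_a)/2 = 7300.5 km = 7.300×10⁶ m.
Vis-viva: v² = μ(2/r − 1/a) = 4.283×10¹³ × (2.321×10⁻⁷ − 1.370×10⁻⁷) = 4.075×10⁶ m²/s².
v = 2019 m/s = 2.019 km/s.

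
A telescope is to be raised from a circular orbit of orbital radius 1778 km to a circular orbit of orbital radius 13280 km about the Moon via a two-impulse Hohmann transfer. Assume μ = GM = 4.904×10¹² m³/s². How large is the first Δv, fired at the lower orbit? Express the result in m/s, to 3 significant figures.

r₁ = 1778 km = 1.778×10⁶ m.
r₂ = 13280 km = 1.328×10⁷ m.
Transfer ellipse a_t = (r₁ + r₂)/2 = 7.529×10⁶ m.
At r₁: circular v_c1 = √(μ/r₁) = 1661 m/s; transfer-perilune v_p = √[μ(2/r₁ − 1/a_t)] = 2206 m/s.
Δv₁ = v_p − v_c1 = 544.9 m/s.

Δv ≈ 545 m/s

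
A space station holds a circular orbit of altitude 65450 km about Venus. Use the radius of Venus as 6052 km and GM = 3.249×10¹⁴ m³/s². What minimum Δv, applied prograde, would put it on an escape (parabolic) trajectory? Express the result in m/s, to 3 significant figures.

r = 6052 + 65450 = 71502 km = 7.1502×10⁷ m.
Circular speed v_c = √(μ/r) = 2132 m/s.
Escape speed v_esc = √(2μ/r) = √2 × v_c = 3015 m/s.
Δv = v_esc − v_c = 883.0 m/s.

Δv ≈ 883 m/s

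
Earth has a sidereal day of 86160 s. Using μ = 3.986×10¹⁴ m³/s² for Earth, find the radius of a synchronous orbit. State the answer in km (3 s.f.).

A synchronous orbit has period T, so by Kepler's third law a = (μT²/4π²)^(1/3).
μT²/4π² = 3.986×10¹⁴ × (8.616×10⁴)² / 39.48 = 7.495×10²² m³.
a = 4.216×10⁷ m = 42163 km.

r_sync ≈ 42200 km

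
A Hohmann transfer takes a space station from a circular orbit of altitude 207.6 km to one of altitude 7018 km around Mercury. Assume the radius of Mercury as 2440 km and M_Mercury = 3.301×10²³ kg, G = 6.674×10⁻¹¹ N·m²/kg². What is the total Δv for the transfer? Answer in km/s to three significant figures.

Δv_total ≈ 1.24 km/s

μ = GM = 6.674×10⁻¹¹ × 3.301×10²³ = 2.203×10¹³ m³/s².
r₁ = 2440 + 207.6 = 2647.6 km = 2.6476×10⁶ m.
r₂ = 2440 + 7018 = 9458.0 km = 9.4580×10⁶ m.
Transfer ellipse a_t = (r₁ + r₂)/2 = 6.053×10⁶ m.
At r₁: circular v_c1 = √(μ/r₁) = 2885 m/s; transfer-periherm v_p = √[μ(2/r₁ − 1/a_t)] = 3606 m/s.
Δv₁ = v_p − v_c1 = 721.3 m/s.
At r₂: circular v_c2 = √(μ/r₂) = 1526 m/s; transfer-apoherm v_a = √[μ(2/r₂ − 1/a_t)] = 1009 m/s.
Δv₂ = v_c2 − v_a = 516.8 m/s.
Total Δv = Δv₁ + Δv₂ = 1238 m/s = 1.238 km/s.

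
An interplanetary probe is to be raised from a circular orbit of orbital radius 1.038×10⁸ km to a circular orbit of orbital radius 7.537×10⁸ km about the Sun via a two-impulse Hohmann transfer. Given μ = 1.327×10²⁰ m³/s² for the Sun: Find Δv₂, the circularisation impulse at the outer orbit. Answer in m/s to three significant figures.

Δv ≈ 6740 m/s

r₁ = 1.038×10⁸ km = 1.038×10¹¹ m.
r₂ = 7.537×10⁸ km = 7.537×10¹¹ m.
Transfer ellipse a_t = (r₁ + r₂)/2 = 4.288×10¹¹ m.
At r₁: circular v_c1 = √(μ/r₁) = 35760 m/s; transfer-perihelion v_p = √[μ(2/r₁ − 1/a_t)] = 47410 m/s.
At r₂: circular v_c2 = √(μ/r₂) = 13270 m/s; transfer-aphelion v_a = √[μ(2/r₂ − 1/a_t)] = 6529 m/s.
Δv₂ = v_c2 − v_a = 6740 m/s.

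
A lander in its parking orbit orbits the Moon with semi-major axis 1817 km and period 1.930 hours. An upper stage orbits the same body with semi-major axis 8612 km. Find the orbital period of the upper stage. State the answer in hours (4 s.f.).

T₂ ≈ 19.92 hours

Kepler's third law: T² ∝ a³, so T₂ = T₁ (a₂/a₁)^(3/2).
a₂/a₁ = 4.740, (a₂/a₁)^(3/2) = 10.32.
T₂ = 1.930 × 10.32 = 19.92 hours.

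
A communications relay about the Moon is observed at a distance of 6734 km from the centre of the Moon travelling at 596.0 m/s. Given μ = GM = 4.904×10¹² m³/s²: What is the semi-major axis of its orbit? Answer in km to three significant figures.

r = 6.734×10⁶ m.
Vis-viva rearranged: 1/a = 2/r − v²/μ = 2.970×10⁻⁷ − 7.243×10⁻⁸ = 2.246×10⁻⁷ m⁻¹.
a = 4.453×10⁶ m = 4453.0 km.

a ≈ 4450 km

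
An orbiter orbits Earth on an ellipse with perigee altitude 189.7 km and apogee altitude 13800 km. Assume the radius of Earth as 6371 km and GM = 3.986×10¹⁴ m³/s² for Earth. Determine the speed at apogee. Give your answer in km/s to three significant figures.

r_p = 6371 + 189.7 = 6560.7 km = 6.5607×10⁶ m.
r_a = 6371 + 13800 = 20171 km = 2.0171×10⁷ m.
Semi-major axis a = (r_p + r_a)/2 = 13366 km = 1.337×10⁷ m.
Vis-viva: v² = μ(2/r − 1/a) = 3.986×10¹⁴ × (9.915×10⁻⁸ − 7.482×10⁻⁸) = 9.700×10⁶ m²/s².
v = 3114 m/s = 3.114 km/s.

v ≈ 3.11 km/s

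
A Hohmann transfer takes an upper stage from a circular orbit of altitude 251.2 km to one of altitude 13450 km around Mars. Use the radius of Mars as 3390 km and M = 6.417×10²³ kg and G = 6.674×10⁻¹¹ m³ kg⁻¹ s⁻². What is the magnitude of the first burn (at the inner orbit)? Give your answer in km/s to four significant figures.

Δv ≈ 0.9684 km/s

μ = GM = 6.674×10⁻¹¹ × 6.417×10²³ = 4.283×10¹³ m³/s².
r₁ = 3390 + 251.2 = 3641.2 km = 3.6412×10⁶ m.
r₂ = 3390 + 13450 = 16840 km = 1.6840×10⁷ m.
Transfer ellipse a_t = (r₁ + r₂)/2 = 1.024×10⁷ m.
At r₁: circular v_c1 = √(μ/r₁) = 3430 m/s; transfer-periapsis v_p = √[μ(2/r₁ − 1/a_t)] = 4398 m/s.
Δv₁ = v_p − v_c1 = 968.4 m/s.
= 0.9684 km/s.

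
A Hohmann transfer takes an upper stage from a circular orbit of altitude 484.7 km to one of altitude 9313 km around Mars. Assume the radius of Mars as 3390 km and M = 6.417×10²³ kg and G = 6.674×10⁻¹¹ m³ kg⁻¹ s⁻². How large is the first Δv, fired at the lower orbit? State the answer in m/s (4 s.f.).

Δv ≈ 791.1 m/s

μ = GM = 6.674×10⁻¹¹ × 6.417×10²³ = 4.283×10¹³ m³/s².
r₁ = 3390 + 484.7 = 3874.7 km = 3.8747×10⁶ m.
r₂ = 3390 + 9313 = 12703 km = 1.2703×10⁷ m.
Transfer ellipse a_t = (r₁ + r₂)/2 = 8.289×10⁶ m.
At r₁: circular v_c1 = √(μ/r₁) = 3325 m/s; transfer-periapsis v_p = √[μ(2/r₁ − 1/a_t)] = 4116 m/s.
Δv₁ = v_p − v_c1 = 791.1 m/s.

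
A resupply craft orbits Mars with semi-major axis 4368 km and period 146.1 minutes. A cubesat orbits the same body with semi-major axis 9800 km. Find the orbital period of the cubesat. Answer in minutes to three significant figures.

T₂ ≈ 491 minutes

Kepler's third law: T² ∝ a³, so T₂ = T₁ (a₂/a₁)^(3/2).
a₂/a₁ = 2.244, (a₂/a₁)^(3/2) = 3.361.
T₂ = 146.1 × 3.361 = 491.0 minutes.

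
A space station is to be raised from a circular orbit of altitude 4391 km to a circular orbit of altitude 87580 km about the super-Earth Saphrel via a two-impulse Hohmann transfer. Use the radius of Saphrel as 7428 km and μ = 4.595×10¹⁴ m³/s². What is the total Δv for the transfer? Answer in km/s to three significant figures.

r₁ = 7428 + 4391 = 11819 km = 1.1819×10⁷ m.
r₂ = 7428 + 87580 = 95008 km = 9.5008×10⁷ m.
Transfer ellipse a_t = (r₁ + r₂)/2 = 5.341×10⁷ m.
At r₁: circular v_c1 = √(μ/r₁) = 6235 m/s; transfer-periapsis v_p = √[μ(2/r₁ − 1/a_t)] = 8316 m/s.
Δv₁ = v_p − v_c1 = 2081 m/s.
At r₂: circular v_c2 = √(μ/r₂) = 2199 m/s; transfer-apoapsis v_a = √[μ(2/r₂ − 1/a_t)] = 1034 m/s.
Δv₂ = v_c2 − v_a = 1165 m/s.
Total Δv = Δv₁ + Δv₂ = 3245 m/s = 3.245 km/s.

Δv_total ≈ 3.25 km/s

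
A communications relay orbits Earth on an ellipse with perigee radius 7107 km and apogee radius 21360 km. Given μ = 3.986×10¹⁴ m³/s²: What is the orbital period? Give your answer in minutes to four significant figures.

Semi-major axis a = (r_p + r_a)/2 = (7107.0 + 21360)/2 = 14234 km = 1.423×10⁷ m.
By Kepler's third law T = 2π√(a³/μ) = 2π × 2.690×10³ = 1.690×10⁴ s.
= 281.7 minutes.

T ≈ 281.7 minutes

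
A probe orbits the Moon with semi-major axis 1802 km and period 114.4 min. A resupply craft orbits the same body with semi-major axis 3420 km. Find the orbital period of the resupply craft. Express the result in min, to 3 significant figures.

T₂ ≈ 299 min

Kepler's third law: T² ∝ a³, so T₂ = T₁ (a₂/a₁)^(3/2).
a₂/a₁ = 1.898, (a₂/a₁)^(3/2) = 2.615.
T₂ = 114.4 × 2.615 = 299.1 min.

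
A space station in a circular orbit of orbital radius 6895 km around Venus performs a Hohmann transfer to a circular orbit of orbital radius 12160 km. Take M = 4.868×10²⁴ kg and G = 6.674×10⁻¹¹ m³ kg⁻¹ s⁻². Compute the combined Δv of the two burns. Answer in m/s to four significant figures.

μ = GM = 6.674×10⁻¹¹ × 4.868×10²⁴ = 3.249×10¹⁴ m³/s².
r₁ = 6895 km = 6.895×10⁶ m.
r₂ = 12160 km = 1.216×10⁷ m.
Transfer ellipse a_t = (r₁ + r₂)/2 = 9.528×10⁶ m.
At r₁: circular v_c1 = √(μ/r₁) = 6864 m/s; transfer-periapsis v_p = √[μ(2/r₁ − 1/a_t)] = 7755 m/s.
Δv₁ = v_p − v_c1 = 890.6 m/s.
At r₂: circular v_c2 = √(μ/r₂) = 5169 m/s; transfer-apoapsis v_a = √[μ(2/r₂ − 1/a_t)] = 4397 m/s.
Δv₂ = v_c2 − v_a = 771.7 m/s.
Total Δv = Δv₁ + Δv₂ = 1662 m/s.

Δv_total ≈ 1662 m/s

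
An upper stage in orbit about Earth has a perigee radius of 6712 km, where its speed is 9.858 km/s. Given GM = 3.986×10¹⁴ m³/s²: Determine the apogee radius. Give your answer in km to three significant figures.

apogee radius ≈ 30200 km

r_p = 6.712×10⁶ m.
Specific energy ε = v²/2 − μ/r = -1.080×10⁷ J/kg, so a = −μ/(2ε) = 1.846×10⁷ m.
The apsides satisfy r_p + r_a = 2a, so the apogee radius is 2a − r_p = 3.021×10⁷ m = 30209 km.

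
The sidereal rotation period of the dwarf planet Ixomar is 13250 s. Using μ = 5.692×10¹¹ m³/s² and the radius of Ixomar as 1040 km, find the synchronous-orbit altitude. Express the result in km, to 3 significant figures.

h_sync ≈ 323 km

A synchronous orbit has period T, so by Kepler's third law a = (μT²/4π²)^(1/3).
μT²/4π² = 5.692×10¹¹ × (1.325×10⁴)² / 39.48 = 2.531×10¹⁸ m³.
a = 1.363×10⁶ m = 1362.8 km.
Altitude h = a − R = 1362.8 − 1040 = 322.84 km.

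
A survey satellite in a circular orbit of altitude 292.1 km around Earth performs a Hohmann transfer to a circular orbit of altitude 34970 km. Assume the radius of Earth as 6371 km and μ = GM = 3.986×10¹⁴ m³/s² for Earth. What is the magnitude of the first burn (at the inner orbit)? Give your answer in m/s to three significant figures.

Δv ≈ 2420 m/s

r₁ = 6371 + 292.1 = 6663.1 km = 6.6631×10⁶ m.
r₂ = 6371 + 34970 = 41341 km = 4.1341×10⁷ m.
Transfer ellipse a_t = (r₁ + r₂)/2 = 2.400×10⁷ m.
At r₁: circular v_c1 = √(μ/r₁) = 7734 m/s; transfer-perigee v_p = √[μ(2/r₁ − 1/a_t)] = 10150 m/s.
Δv₁ = v_p − v_c1 = 2416 m/s.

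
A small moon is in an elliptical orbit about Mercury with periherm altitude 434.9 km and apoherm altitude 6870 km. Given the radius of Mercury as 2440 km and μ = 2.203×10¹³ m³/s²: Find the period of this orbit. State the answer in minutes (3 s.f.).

T ≈ 336 minutes

r_p = 2440 + 434.9 = 2874.9 km = 2.8749×10⁶ m.
r_a = 2440 + 6870 = 9310.0 km = 9.3100×10⁶ m.
Semi-major axis a = (r_p + r_a)/2 = (2874.9 + 9310.0)/2 = 6092.4 km = 6.092×10⁶ m.
By Kepler's third law T = 2π√(a³/μ) = 2π × 3.204×10³ = 2.013×10⁴ s.
= 335.5 minutes.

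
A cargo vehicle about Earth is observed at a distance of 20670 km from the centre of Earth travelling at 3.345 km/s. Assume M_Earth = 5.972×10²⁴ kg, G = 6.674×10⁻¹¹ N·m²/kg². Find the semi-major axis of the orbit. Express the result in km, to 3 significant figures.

μ = GM = 6.674×10⁻¹¹ × 5.972×10²⁴ = 3.986×10¹⁴ m³/s².
r = 2.067×10⁷ m.
Specific orbital energy ε = v²/2 − μ/r = (3345)²/2 − 3.986×10¹⁴/2.067×10⁷ = -1.369×10⁷ J/kg.
Since ε = −μ/(2a), a = −μ/(2ε) = 1.456×10⁷ m = 14559 km.

a ≈ 14600 km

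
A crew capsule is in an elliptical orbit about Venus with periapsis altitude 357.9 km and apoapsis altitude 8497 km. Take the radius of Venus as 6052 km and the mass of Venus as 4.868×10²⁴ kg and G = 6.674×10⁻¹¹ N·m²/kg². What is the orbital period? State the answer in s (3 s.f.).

T ≈ 11800 s

μ = GM = 6.674×10⁻¹¹ × 4.868×10²⁴ = 3.249×10¹⁴ m³/s².
r_p = 6052 + 357.9 = 6409.9 km = 6.4099×10⁶ m.
r_a = 6052 + 8497 = 14549 km = 1.4549×10⁷ m.
Semi-major axis a = (r_p + r_a)/2 = (6409.9 + 14549)/2 = 10479 km = 1.048×10⁷ m.
By Kepler's third law T = 2π√(a³/μ) = 2π × 1.882×10³ = 1.183×10⁴ s.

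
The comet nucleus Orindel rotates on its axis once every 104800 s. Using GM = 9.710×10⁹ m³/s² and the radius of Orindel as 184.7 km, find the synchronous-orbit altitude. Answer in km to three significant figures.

h_sync ≈ 1210 km

A synchronous orbit has period T, so by Kepler's third law a = (μT²/4π²)^(1/3).
μT²/4π² = 9.710×10⁹ × (1.048×10⁵)² / 39.48 = 2.701×10¹⁸ m³.
a = 1.393×10⁶ m = 1392.7 km.
Altitude h = a − R = 1392.7 − 184.7 = 1208.0 km.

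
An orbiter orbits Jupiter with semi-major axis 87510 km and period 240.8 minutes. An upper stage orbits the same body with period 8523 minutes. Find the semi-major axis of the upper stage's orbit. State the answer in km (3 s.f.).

a₂ ≈ 9.43×10⁵ km

Kepler's third law: a³ ∝ T², so a₂ = a₁ (T₂/T₁)^(2/3).
T₂/T₁ = 35.39, (T₂/T₁)^(2/3) = 10.78.
a₂ = 87510 × 10.78 = 9.434×10⁵ km.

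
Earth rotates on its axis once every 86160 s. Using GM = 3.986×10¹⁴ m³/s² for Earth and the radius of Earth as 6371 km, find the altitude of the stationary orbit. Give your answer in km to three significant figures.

h_sync ≈ 35800 km

A synchronous orbit has period T, so by Kepler's third law a = (μT²/4π²)^(1/3).
μT²/4π² = 3.986×10¹⁴ × (8.616×10⁴)² / 39.48 = 7.495×10²² m³.
a = 4.216×10⁷ m = 42163 km.
Altitude h = a − R = 42163 − 6371 = 35792 km.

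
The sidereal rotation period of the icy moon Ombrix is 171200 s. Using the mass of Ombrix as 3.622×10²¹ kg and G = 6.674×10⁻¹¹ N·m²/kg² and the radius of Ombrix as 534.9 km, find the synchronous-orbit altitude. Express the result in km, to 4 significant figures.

h_sync ≈ 5106 km

μ = GM = 6.674×10⁻¹¹ × 3.622×10²¹ = 2.417×10¹¹ m³/s².
A synchronous orbit has period T, so by Kepler's third law a = (μT²/4π²)^(1/3).
μT²/4π² = 2.417×10¹¹ × (1.712×10⁵)² / 39.48 = 1.795×10²⁰ m³.
a = 5.641×10⁶ m = 5640.6 km.
Altitude h = a − R = 5640.6 − 534.9 = 5105.7 km.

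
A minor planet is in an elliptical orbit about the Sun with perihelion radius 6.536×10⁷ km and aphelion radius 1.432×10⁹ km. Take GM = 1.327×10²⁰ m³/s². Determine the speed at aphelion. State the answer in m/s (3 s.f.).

v ≈ 2840 m/s

Semi-major axis a = (r_p + r_a)/2 = 7.4868×10⁸ km = 7.487×10¹¹ m.
Vis-viva: v² = μ(2/r − 1/a) = 1.327×10²⁰ × (1.397×10⁻¹² − 1.336×10⁻¹²) = 8.090×10⁶ m²/s².
v = 2844 m/s.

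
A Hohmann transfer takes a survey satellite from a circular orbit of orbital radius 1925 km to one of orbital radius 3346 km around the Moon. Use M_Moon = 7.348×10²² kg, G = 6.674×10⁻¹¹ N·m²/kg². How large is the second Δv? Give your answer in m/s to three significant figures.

Δv ≈ 176 m/s

μ = GM = 6.674×10⁻¹¹ × 7.348×10²² = 4.904×10¹² m³/s².
r₁ = 1925 km = 1.925×10⁶ m.
r₂ = 3346 km = 3.346×10⁶ m.
Transfer ellipse a_t = (r₁ + r₂)/2 = 2.636×10⁶ m.
At r₁: circular v_c1 = √(μ/r₁) = 1596 m/s; transfer-perilune v_p = √[μ(2/r₁ − 1/a_t)] = 1798 m/s.
At r₂: circular v_c2 = √(μ/r₂) = 1211 m/s; transfer-apolune v_a = √[μ(2/r₂ − 1/a_t)] = 1035 m/s.
Δv₂ = v_c2 − v_a = 176.0 m/s.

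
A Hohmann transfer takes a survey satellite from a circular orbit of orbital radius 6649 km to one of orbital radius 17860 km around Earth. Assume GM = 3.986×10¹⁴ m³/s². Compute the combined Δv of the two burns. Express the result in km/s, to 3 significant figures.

r₁ = 6649 km = 6.649×10⁶ m.
r₂ = 17860 km = 1.786×10⁷ m.
Transfer ellipse a_t = (r₁ + r₂)/2 = 1.225×10⁷ m.
At r₁: circular v_c1 = √(μ/r₁) = 7743 m/s; transfer-perigee v_p = √[μ(2/r₁ − 1/a_t)] = 9347 m/s.
Δv₁ = v_p − v_c1 = 1605 m/s.
At r₂: circular v_c2 = √(μ/r₂) = 4724 m/s; transfer-apogee v_a = √[μ(2/r₂ − 1/a_t)] = 3480 m/s.
Δv₂ = v_c2 − v_a = 1244 m/s.
Total Δv = Δv₁ + Δv₂ = 2849 m/s = 2.849 km/s.

Δv_total ≈ 2.85 km/s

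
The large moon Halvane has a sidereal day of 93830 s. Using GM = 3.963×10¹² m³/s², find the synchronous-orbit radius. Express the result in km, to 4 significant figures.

r_sync ≈ 9597 km

A synchronous orbit has period T, so by Kepler's third law a = (μT²/4π²)^(1/3).
μT²/4π² = 3.963×10¹² × (9.383×10⁴)² / 39.48 = 8.838×10²⁰ m³.
a = 9.597×10⁶ m = 9596.6 km.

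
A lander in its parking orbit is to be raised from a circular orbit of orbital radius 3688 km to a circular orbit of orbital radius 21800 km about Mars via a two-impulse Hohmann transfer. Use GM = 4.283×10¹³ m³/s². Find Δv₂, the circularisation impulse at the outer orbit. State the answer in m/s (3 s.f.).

r₁ = 3688 km = 3.688×10⁶ m.
r₂ = 21800 km = 2.180×10⁷ m.
Transfer ellipse a_t = (r₁ + r₂)/2 = 1.274×10⁷ m.
At r₁: circular v_c1 = √(μ/r₁) = 3408 m/s; transfer-periapsis v_p = √[μ(2/r₁ − 1/a_t)] = 4457 m/s.
At r₂: circular v_c2 = √(μ/r₂) = 1402 m/s; transfer-apoapsis v_a = √[μ(2/r₂ − 1/a_t)] = 754.0 m/s.
Δv₂ = v_c2 − v_a = 647.6 m/s.

Δv ≈ 648 m/s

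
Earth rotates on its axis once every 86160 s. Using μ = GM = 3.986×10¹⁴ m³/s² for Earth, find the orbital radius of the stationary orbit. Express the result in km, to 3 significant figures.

r_sync ≈ 42200 km

A synchronous orbit has period T, so by Kepler's third law a = (μT²/4π²)^(1/3).
μT²/4π² = 3.986×10¹⁴ × (8.616×10⁴)² / 39.48 = 7.495×10²² m³.
a = 4.216×10⁷ m = 42163 km.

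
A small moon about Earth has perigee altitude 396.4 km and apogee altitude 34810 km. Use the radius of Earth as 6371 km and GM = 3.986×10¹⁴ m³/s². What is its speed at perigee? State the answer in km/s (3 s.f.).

v ≈ 10.1 km/s

r_p = 6371 + 396.4 = 6767.4 km = 6.7674×10⁶ m.
r_a = 6371 + 34810 = 41181 km = 4.1181×10⁷ m.
Semi-major axis a = (r_p + r_a)/2 = 23974 km = 2.397×10⁷ m.
Vis-viva: v² = μ(2/r − 1/a) = 3.986×10¹⁴ × (2.955×10⁻⁷ − 4.171×10⁻⁸) = 1.012×10⁸ m²/s².
v = 10060 m/s = 10.06 km/s.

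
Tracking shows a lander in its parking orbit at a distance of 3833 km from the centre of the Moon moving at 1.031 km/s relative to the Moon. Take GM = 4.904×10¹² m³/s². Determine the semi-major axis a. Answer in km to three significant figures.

a ≈ 3280 km

r = 3.833×10⁶ m.
Vis-viva rearranged: 1/a = 2/r − v²/μ = 5.218×10⁻⁷ − 2.168×10⁻⁷ = 3.050×10⁻⁷ m⁻¹.
a = 3.278×10⁶ m = 3278.4 km.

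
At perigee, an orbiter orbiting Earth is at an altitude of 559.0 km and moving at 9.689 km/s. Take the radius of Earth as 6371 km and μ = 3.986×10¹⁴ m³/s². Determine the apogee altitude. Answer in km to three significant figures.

r_p = 6371 + 559.0 = 6930.0 km = 6.930×10⁶ m.
Specific energy ε = v²/2 − μ/r = -1.058×10⁷ J/kg, so a = −μ/(2ε) = 1.884×10⁷ m.
The apsides satisfy r_p + r_a = 2a, so the apogee radius is 2a − r_p = 3.075×10⁷ m = 30746 km.
Apogee altitude = 30746 − 6371 = 24375 km.

apogee altitude ≈ 24400 km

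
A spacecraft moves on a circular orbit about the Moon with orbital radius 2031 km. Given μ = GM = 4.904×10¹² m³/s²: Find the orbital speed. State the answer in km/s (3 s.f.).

r = 2031 km = 2.031×10⁶ m.
For a circular orbit v = √(μ/r) = √(4.904×10¹² / 2.031×10⁶) = √(2.415×10⁶) = 1554 m/s.
That is 1.554 km/s.

v ≈ 1.55 km/s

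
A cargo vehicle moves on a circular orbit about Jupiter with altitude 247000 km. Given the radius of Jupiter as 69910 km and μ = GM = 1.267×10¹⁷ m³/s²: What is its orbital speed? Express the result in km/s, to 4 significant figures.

v ≈ 19.99 km/s

r = 69910 + 247000 = 316910 km = 3.1691×10⁸ m.
For a circular orbit v = √(μ/r) = √(1.267×10¹⁷ / 3.169×10⁸) = √(3.998×10⁸) = 19990 m/s.
That is 19.99 km/s.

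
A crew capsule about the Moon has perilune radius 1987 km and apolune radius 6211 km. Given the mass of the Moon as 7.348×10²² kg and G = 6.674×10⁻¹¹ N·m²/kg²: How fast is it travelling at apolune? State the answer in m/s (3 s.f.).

v ≈ 619 m/s

μ = GM = 6.674×10⁻¹¹ × 7.348×10²² = 4.904×10¹² m³/s².
Semi-major axis a = (r_p + r_a)/2 = 4099.0 km = 4.099×10⁶ m.
Vis-viva: v² = μ(2/r − 1/a) = 4.904×10¹² × (3.220×10⁻⁷ − 2.440×10⁻⁷) = 3.827×10⁵ m²/s².
v = 618.7 m/s.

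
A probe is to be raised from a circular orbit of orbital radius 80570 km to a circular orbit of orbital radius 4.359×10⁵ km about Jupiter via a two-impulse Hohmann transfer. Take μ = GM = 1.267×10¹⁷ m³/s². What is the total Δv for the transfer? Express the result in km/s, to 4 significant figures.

Δv_total ≈ 19.39 km/s

r₁ = 80570 km = 8.057×10⁷ m.
r₂ = 4.359×10⁵ km = 4.359×10⁸ m.
Transfer ellipse a_t = (r₁ + r₂)/2 = 2.582×10⁸ m.
At r₁: circular v_c1 = √(μ/r₁) = 39660 m/s; transfer-perijove v_p = √[μ(2/r₁ − 1/a_t)] = 51520 m/s.
Δv₁ = v_p − v_c1 = 11870 m/s.
At r₂: circular v_c2 = √(μ/r₂) = 17050 m/s; transfer-apojove v_a = √[μ(2/r₂ − 1/a_t)] = 9523 m/s.
Δv₂ = v_c2 − v_a = 7526 m/s.
Total Δv = Δv₁ + Δv₂ = 19390 m/s = 19.39 km/s.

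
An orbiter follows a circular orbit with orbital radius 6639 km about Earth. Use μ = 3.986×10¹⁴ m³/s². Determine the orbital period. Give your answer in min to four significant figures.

T ≈ 89.73 min

r = 6639 km = 6.639×10⁶ m.
Kepler's third law: T = 2π√(r³/μ) = 2π√((6.639×10⁶)³ / 3.986×10¹⁴).
r³/μ = 7.341×10⁵ s², so T = 2π × 8.568×10² = 5.384×10³ s.
Converting: 5.384×10³ s ÷ 60.00 = 89.73 min.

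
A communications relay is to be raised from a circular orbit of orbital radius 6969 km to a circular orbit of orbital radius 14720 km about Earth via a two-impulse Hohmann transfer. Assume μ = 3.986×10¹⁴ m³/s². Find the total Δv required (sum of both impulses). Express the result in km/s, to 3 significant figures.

Δv_total ≈ 2.28 km/s

r₁ = 6969 km = 6.969×10⁶ m.
r₂ = 14720 km = 1.472×10⁷ m.
Transfer ellipse a_t = (r₁ + r₂)/2 = 1.084×10⁷ m.
At r₁: circular v_c1 = √(μ/r₁) = 7563 m/s; transfer-perigee v_p = √[μ(2/r₁ − 1/a_t)] = 8811 m/s.
Δv₁ = v_p − v_c1 = 1248 m/s.
At r₂: circular v_c2 = √(μ/r₂) = 5204 m/s; transfer-apogee v_a = √[μ(2/r₂ − 1/a_t)] = 4172 m/s.
Δv₂ = v_c2 − v_a = 1032 m/s.
Total Δv = Δv₁ + Δv₂ = 2281 m/s = 2.281 km/s.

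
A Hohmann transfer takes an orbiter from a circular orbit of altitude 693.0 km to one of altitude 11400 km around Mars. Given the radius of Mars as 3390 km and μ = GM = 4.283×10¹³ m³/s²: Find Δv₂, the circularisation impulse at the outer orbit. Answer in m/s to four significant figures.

Δv ≈ 582.4 m/s

r₁ = 3390 + 693.0 = 4083.0 km = 4.0830×10⁶ m.
r₂ = 3390 + 11400 = 14790 km = 1.4790×10⁷ m.
Transfer ellipse a_t = (r₁ + r₂)/2 = 9.436×10⁶ m.
At r₁: circular v_c1 = √(μ/r₁) = 3239 m/s; transfer-periapsis v_p = √[μ(2/r₁ − 1/a_t)] = 4055 m/s.
At r₂: circular v_c2 = √(μ/r₂) = 1702 m/s; transfer-apoapsis v_a = √[μ(2/r₂ − 1/a_t)] = 1119 m/s.
Δv₂ = v_c2 − v_a = 582.4 m/s.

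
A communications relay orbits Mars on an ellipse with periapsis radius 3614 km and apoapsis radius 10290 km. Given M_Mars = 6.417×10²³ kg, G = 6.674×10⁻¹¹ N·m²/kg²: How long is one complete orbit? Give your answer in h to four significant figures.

T ≈ 4.889 h

μ = GM = 6.674×10⁻¹¹ × 6.417×10²³ = 4.283×10¹³ m³/s².
Semi-major axis a = (r_p + r_a)/2 = (3614.0 + 10290)/2 = 6952.0 km = 6.952×10⁶ m.
By Kepler's third law T = 2π√(a³/μ) = 2π × 2.801×10³ = 1.760×10⁴ s.
= 4.889 h.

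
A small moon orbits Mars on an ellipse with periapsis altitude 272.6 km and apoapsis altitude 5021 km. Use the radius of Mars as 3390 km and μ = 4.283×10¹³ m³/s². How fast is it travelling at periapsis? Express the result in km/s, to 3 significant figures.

r_p = 3390 + 272.6 = 3662.6 km = 3.6626×10⁶ m.
r_a = 3390 + 5021 = 8411.0 km = 8.4110×10⁶ m.
Semi-major axis a = (r_p + r_a)/2 = 6036.8 km = 6.037×10⁶ m.
Vis-viva: v² = μ(2/r − 1/a) = 4.283×10¹³ × (5.461×10⁻⁷ − 1.657×10⁻⁷) = 1.629×10⁷ m²/s².
v = 4036 m/s = 4.036 km/s.

v ≈ 4.04 km/s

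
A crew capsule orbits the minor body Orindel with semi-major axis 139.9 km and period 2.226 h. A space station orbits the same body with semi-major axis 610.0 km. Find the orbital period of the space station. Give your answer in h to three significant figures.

Kepler's third law: T² ∝ a³, so T₂ = T₁ (a₂/a₁)^(3/2).
a₂/a₁ = 4.360, (a₂/a₁)^(3/2) = 9.105.
T₂ = 2.226 × 9.105 = 20.27 h.

T₂ ≈ 20.3 h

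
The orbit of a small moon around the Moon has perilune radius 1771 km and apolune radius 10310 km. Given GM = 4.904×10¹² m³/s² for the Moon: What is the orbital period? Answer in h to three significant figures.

Semi-major axis a = (r_p + r_a)/2 = (1771.0 + 10310)/2 = 6040.5 km = 6.040×10⁶ m.
By Kepler's third law T = 2π√(a³/μ) = 2π × 6.704×10³ = 4.212×10⁴ s.
= 11.70 h.

T ≈ 11.7 h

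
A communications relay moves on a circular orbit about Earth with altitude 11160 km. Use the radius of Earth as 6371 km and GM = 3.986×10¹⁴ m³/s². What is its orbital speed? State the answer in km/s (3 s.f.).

r = 6371 + 11160 = 17531 km = 1.7531×10⁷ m.
For a circular orbit v = √(μ/r) = √(3.986×10¹⁴ / 1.753×10⁷) = √(2.274×10⁷) = 4768 m/s.
That is 4.768 km/s.

v ≈ 4.77 km/s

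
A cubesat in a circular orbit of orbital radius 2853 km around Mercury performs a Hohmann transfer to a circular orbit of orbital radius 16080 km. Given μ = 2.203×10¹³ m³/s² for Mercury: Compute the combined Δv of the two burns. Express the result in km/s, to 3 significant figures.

r₁ = 2853 km = 2.853×10⁶ m.
r₂ = 16080 km = 1.608×10⁷ m.
Transfer ellipse a_t = (r₁ + r₂)/2 = 9.466×10⁶ m.
At r₁: circular v_c1 = √(μ/r₁) = 2779 m/s; transfer-periherm v_p = √[μ(2/r₁ − 1/a_t)] = 3622 m/s.
Δv₁ = v_p − v_c1 = 842.8 m/s.
At r₂: circular v_c2 = √(μ/r₂) = 1170 m/s; transfer-apoherm v_a = √[μ(2/r₂ − 1/a_t)] = 642.6 m/s.
Δv₂ = v_c2 − v_a = 527.9 m/s.
Total Δv = Δv₁ + Δv₂ = 1371 m/s = 1.371 km/s.

Δv_total ≈ 1.37 km/s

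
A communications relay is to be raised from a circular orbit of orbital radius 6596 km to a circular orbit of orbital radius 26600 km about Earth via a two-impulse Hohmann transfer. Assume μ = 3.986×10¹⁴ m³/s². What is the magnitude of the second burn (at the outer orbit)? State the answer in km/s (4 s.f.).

Δv ≈ 1.431 km/s

r₁ = 6596 km = 6.596×10⁶ m.
r₂ = 26600 km = 2.660×10⁷ m.
Transfer ellipse a_t = (r₁ + r₂)/2 = 1.660×10⁷ m.
At r₁: circular v_c1 = √(μ/r₁) = 7774 m/s; transfer-perigee v_p = √[μ(2/r₁ − 1/a_t)] = 9841 m/s.
At r₂: circular v_c2 = √(μ/r₂) = 3871 m/s; transfer-apogee v_a = √[μ(2/r₂ − 1/a_t)] = 2440 m/s.
Δv₂ = v_c2 − v_a = 1431 m/s.
= 1.431 km/s.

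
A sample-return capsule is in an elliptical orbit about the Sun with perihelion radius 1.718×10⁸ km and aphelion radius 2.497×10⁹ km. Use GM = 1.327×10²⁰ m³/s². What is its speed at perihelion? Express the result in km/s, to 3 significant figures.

Semi-major axis a = (r_p + r_a)/2 = 1.3344×10⁹ km = 1.334×10¹² m.
Vis-viva: v² = μ(2/r − 1/a) = 1.327×10²⁰ × (1.164×10⁻¹¹ − 7.494×10⁻¹³) = 1.445×10⁹ m²/s².
v = 38020 m/s = 38.02 km/s.

v ≈ 38.0 km/s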